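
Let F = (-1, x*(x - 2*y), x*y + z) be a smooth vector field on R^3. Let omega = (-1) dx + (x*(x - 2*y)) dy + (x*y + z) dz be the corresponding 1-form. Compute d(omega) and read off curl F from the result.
d(omega) = (x) dy ∧ dz + (-y) dz ∧ dx + (2*x - 2*y) dx ∧ dy; curl F = (x, -y, 2*x - 2*y)

d omega = sum_{i<j} (∂f_j/∂x_i - ∂f_i/∂x_j) dx_i ∧ dx_j. Under the identification (dy ∧ dz, dz ∧ dx, dx ∧ dy) ↔ (e_x, e_y, e_z), the coefficients are exactly the components of curl F. Compute:
  ∂R/∂y - ∂Q/∂z = (x) - (0) = x
  ∂P/∂z - ∂R/∂x = (0) - (y) = -y
  ∂Q/∂x - ∂P/∂y = (2*x - 2*y) - (0) = 2*x - 2*y.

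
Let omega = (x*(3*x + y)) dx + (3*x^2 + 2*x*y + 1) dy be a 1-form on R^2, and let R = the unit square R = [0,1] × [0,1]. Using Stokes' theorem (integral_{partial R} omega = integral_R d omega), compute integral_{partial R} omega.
integral_(partial R) omega = 7/2

Stokes: integral_partial_R omega = integral_R d omega with d omega = (∂Q/∂x - ∂P/∂y) dx ∧ dy.
  ∂Q/∂x = 6*x + 2*y
  ∂P/∂y = x
  integrand = ∂Q/∂x - ∂P/∂y = 5*x + 2*y.
Integrating over R: integral_0^1 integral_0^1 (5*x + 2*y) dx dy = 7/2.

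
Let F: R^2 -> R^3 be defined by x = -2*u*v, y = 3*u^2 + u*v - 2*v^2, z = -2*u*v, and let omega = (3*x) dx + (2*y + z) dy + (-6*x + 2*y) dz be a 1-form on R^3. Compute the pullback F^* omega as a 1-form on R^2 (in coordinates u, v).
F^* omega = (36*u^3 - 6*u^2*v - 40*u*v^2 + 4*v^3) du + (-6*u^3 - 40*u^2*v + 4*u*v^2 + 16*v^3) dv

Using F^*(f dg) = (f ∘ F) d(g ∘ F), substitute each coordinate x_i by F_i(u, v) in f_i, and replace dx_i by d F_i = (∂F_i/∂u) du + (∂F_i/∂v) dv.
  For the x component: f_1(F) = -6*u*v; d F_1 = (-2*v) du + (-2*u) dv
  For the y component: f_2(F) = 6*u^2 - 4*v^2; d F_2 = (6*u + v) du + (u - 4*v) dv
  For the z component: f_3(F) = 6*u^2 + 14*u*v - 4*v^2; d F_3 = (-2*v) du + (-2*u) dv
Combining and collecting du, dv coefficients:
  coeff of du: 36*u^3 - 6*u^2*v - 40*u*v^2 + 4*v^3
  coeff of dv: -6*u^3 - 40*u^2*v + 4*u*v^2 + 16*v^3
F^* omega = (36*u^3 - 6*u^2*v - 40*u*v^2 + 4*v^3) du + (-6*u^3 - 40*u^2*v + 4*u*v^2 + 16*v^3) dv.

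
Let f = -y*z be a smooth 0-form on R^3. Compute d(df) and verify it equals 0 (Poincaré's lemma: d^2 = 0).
d(df) = 0

Step 1: df = sum_i (∂f/∂x_i) dx_i = (0) dx + (-z) dy + (-y) dz.
Step 2: Apply d again. Using the 1-form formula, the coefficient of dx ∧ dy in d(df) is ∂^2 f/∂x ∂y - ∂^2 f/∂y ∂x = (0) - (0) = 0 (equality of mixed partials for smooth f).
Similarly for dx ∧ dz and dy ∧ dz — all coefficients vanish. So d(df) = 0.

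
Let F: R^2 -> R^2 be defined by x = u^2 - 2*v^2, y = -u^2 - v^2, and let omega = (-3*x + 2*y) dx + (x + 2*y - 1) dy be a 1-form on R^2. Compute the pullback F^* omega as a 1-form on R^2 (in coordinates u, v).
F^* omega = (2*u*(-4*u^2 + 8*v^2 + 1)) du + (2*v*(11*u^2 - 4*v^2 + 1)) dv

Using F^*(f dg) = (f ∘ F) d(g ∘ F), substitute each coordinate x_i by F_i(u, v) in f_i, and replace dx_i by d F_i = (∂F_i/∂u) du + (∂F_i/∂v) dv.
  For the x component: f_1(F) = -5*u^2 + 4*v^2; d F_1 = (2*u) du + (-4*v) dv
  For the y component: f_2(F) = -u^2 - 4*v^2 - 1; d F_2 = (-2*u) du + (-2*v) dv
Combining and collecting du, dv coefficients:
  coeff of du: 2*u*(-4*u^2 + 8*v^2 + 1)
  coeff of dv: 2*v*(11*u^2 - 4*v^2 + 1)
F^* omega = (2*u*(-4*u^2 + 8*v^2 + 1)) du + (2*v*(11*u^2 - 4*v^2 + 1)) dv.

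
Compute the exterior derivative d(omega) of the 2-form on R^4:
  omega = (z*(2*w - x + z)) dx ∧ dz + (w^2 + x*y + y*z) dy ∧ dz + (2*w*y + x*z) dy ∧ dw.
d(omega) = (2*z) dx ∧ dz ∧ dw + (y) dx ∧ dy ∧ dz + (2*w - x) dy ∧ dz ∧ dw + (z) dx ∧ dy ∧ dw

For a 2-form omega = sum_{i<j} g_{ij} dx_i ∧ dx_j, the exterior derivative is
  d(omega) = sum_{i<j} d(g_{ij}) ∧ dx_i ∧ dx_j = sum_{i<j, k} (∂g_{ij}/∂x_k) dx_k ∧ dx_i ∧ dx_j.
Expand each term, using dx_k ∧ dx_i ∧ dx_j = sgn(permutation) dx_{(a)} ∧ dx_{(b)} ∧ dx_{(c)} with (a < b < c) sorted:
  d(z*(2*w - x + z)) includes (∂/∂w)(z*(2*w - x + z)) dw = (2*z) dw, which multiplied by dx ∧ dz gives (2*z) dx ∧ dz ∧ dw
  d(w^2 + x*y + y*z) includes (∂/∂x)(w^2 + x*y + y*z) dx = (y) dx, which multiplied by dy ∧ dz gives (y) dx ∧ dy ∧ dz
  d(w^2 + x*y + y*z) includes (∂/∂w)(w^2 + x*y + y*z) dw = (2*w) dw, which multiplied by dy ∧ dz gives (2*w) dy ∧ dz ∧ dw
  d(2*w*y + x*z) includes (∂/∂x)(2*w*y + x*z) dx = (z) dx, which multiplied by dy ∧ dw gives (z) dx ∧ dy ∧ dw
  d(2*w*y + x*z) includes (∂/∂z)(2*w*y + x*z) dz = (x) dz, which multiplied by dy ∧ dw gives (-x) dy ∧ dz ∧ dw
Collecting like 3-forms: d(omega) = (2*z) dx ∧ dz ∧ dw + (y) dx ∧ dy ∧ dz + (2*w - x) dy ∧ dz ∧ dw + (z) dx ∧ dy ∧ dw.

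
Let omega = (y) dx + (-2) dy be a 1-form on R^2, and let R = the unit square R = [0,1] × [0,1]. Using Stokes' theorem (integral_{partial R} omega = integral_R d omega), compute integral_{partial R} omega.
integral_(partial R) omega = -1

Stokes: integral_partial_R omega = integral_R d omega with d omega = (∂Q/∂x - ∂P/∂y) dx ∧ dy.
  ∂Q/∂x = 0
  ∂P/∂y = 1
  integrand = ∂Q/∂x - ∂P/∂y = -1.
Integrating over R: integral_0^1 integral_0^1 (-1) dx dy = -1.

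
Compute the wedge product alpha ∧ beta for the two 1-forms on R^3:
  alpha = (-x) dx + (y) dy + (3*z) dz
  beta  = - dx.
alpha ∧ beta = (y) dx ∧ dy + (3*z) dx ∧ dz

Distribute the wedge, using dx_i ∧ dx_j = -dx_j ∧ dx_i and dx_i ∧ dx_i = 0. For each pair (i, j) with i < j, the coefficient of dx_i ∧ dx_j in alpha ∧ beta is (alpha_i * beta_j - alpha_j * beta_i). Collecting: alpha ∧ beta = (y) dx ∧ dy + (3*z) dx ∧ dz.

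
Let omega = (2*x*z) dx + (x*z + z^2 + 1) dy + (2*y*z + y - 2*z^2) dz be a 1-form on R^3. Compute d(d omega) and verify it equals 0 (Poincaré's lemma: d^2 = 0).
d(d omega) = 0

Step 1: d omega = sum_{i<j} (∂f_j/∂x_i - ∂f_i/∂x_j) dx_i ∧ dx_j:
  coeff of dx ∧ dy: z
  coeff of dx ∧ dz: -2*x
  coeff of dy ∧ dz: 1 - x
Step 2: Apply d again to each 2-form coefficient. The only possible 3-form in R^3 is dx ∧ dy ∧ dz, with coefficient
  ∂(coeff of dy∧dz)/∂x - ∂(coeff of dx∧dz)/∂y + ∂(coeff of dx∧dy)/∂z
  = ∂/∂x (1 - x) - ∂/∂y (-2*x) + ∂/∂z (z).
Each of these terms simplifies to sums of mixed partials that cancel in pairs. The result is 0 (by equality of mixed partials for smooth functions — Schwarz / Clairaut).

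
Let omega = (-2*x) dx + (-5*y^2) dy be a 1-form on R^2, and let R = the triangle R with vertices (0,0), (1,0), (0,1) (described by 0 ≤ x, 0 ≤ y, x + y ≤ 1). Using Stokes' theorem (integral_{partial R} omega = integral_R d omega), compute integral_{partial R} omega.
integral_(partial R) omega = 0

Stokes: integral_partial_R omega = integral_R d omega with d omega = (∂Q/∂x - ∂P/∂y) dx ∧ dy.
  ∂Q/∂x = 0
  ∂P/∂y = 0
  integrand = ∂Q/∂x - ∂P/∂y = 0.
Integrating over R: integral_0^1 integral_0^{1-x} (0) dy dx = 0.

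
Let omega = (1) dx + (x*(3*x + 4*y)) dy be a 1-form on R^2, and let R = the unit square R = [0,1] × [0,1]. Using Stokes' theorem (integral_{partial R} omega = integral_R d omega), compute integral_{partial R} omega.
integral_(partial R) omega = 5

Stokes: integral_partial_R omega = integral_R d omega with d omega = (∂Q/∂x - ∂P/∂y) dx ∧ dy.
  ∂Q/∂x = 6*x + 4*y
  ∂P/∂y = 0
  integrand = ∂Q/∂x - ∂P/∂y = 6*x + 4*y.
Integrating over R: integral_0^1 integral_0^1 (6*x + 4*y) dx dy = 5.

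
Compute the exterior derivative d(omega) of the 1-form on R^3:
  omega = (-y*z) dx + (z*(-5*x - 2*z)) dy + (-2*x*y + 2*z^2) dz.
d(omega) = (-4*z) dx ∧ dy + (-y) dx ∧ dz + (3*x + 4*z) dy ∧ dz

For a 1-form omega = sum_i f_i dx_i, the exterior derivative is
  d(omega) = sum_{i < j} (∂f_j/∂x_i - ∂f_i/∂x_j) dx_i ∧ dx_j.
  coefficient of dx ∧ dy: ∂f_2/∂x - ∂f_1/∂y = ∂(z*(-5*x - 2*z))/∂x - ∂(-y*z)/∂y = -4*z
  coefficient of dx ∧ dz: ∂f_3/∂x - ∂f_1/∂z = ∂(-2*x*y + 2*z^2)/∂x - ∂(-y*z)/∂z = -y
  coefficient of dy ∧ dz: ∂f_3/∂y - ∂f_2/∂z = ∂(-2*x*y + 2*z^2)/∂y - ∂(z*(-5*x - 2*z))/∂z = 3*x + 4*z
Assembling: d(omega) = (-4*z) dx ∧ dy + (-y) dx ∧ dz + (3*x + 4*z) dy ∧ dz.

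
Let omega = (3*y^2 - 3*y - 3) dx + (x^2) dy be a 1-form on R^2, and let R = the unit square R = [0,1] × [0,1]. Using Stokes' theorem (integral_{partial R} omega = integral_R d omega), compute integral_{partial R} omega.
integral_(partial R) omega = 1

Stokes: integral_partial_R omega = integral_R d omega with d omega = (∂Q/∂x - ∂P/∂y) dx ∧ dy.
  ∂Q/∂x = 2*x
  ∂P/∂y = 6*y - 3
  integrand = ∂Q/∂x - ∂P/∂y = 2*x - 6*y + 3.
Integrating over R: integral_0^1 integral_0^1 (2*x - 6*y + 3) dx dy = 1.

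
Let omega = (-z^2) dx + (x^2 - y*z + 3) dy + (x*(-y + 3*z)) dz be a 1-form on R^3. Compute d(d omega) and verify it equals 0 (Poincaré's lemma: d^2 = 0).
d(d omega) = 0

Step 1: d omega = sum_{i<j} (∂f_j/∂x_i - ∂f_i/∂x_j) dx_i ∧ dx_j:
  coeff of dx ∧ dy: 2*x
  coeff of dx ∧ dz: -y + 5*z
  coeff of dy ∧ dz: -x + y
Step 2: Apply d again to each 2-form coefficient. The only possible 3-form in R^3 is dx ∧ dy ∧ dz, with coefficient
  ∂(coeff of dy∧dz)/∂x - ∂(coeff of dx∧dz)/∂y + ∂(coeff of dx∧dy)/∂z
  = ∂/∂x (-x + y) - ∂/∂y (-y + 5*z) + ∂/∂z (2*x).
Each of these terms simplifies to sums of mixed partials that cancel in pairs. The result is 0 (by equality of mixed partials for smooth functions — Schwarz / Clairaut).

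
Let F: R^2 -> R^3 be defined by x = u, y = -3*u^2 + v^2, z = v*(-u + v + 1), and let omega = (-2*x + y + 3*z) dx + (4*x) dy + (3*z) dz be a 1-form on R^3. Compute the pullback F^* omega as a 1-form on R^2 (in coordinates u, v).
F^* omega = (-27*u^2 + 3*u*v^2 - 3*u*v - 2*u - 3*v^3 + v^2 + 3*v) du + (v*(3*u^2 - 9*u*v + 2*u + 6*v^2 + 9*v + 3)) dv

Using F^*(f dg) = (f ∘ F) d(g ∘ F), substitute each coordinate x_i by F_i(u, v) in f_i, and replace dx_i by d F_i = (∂F_i/∂u) du + (∂F_i/∂v) dv.
  For the x component: f_1(F) = -3*u^2 - 3*u*v - 2*u + 4*v^2 + 3*v; d F_1 = (1) du + (0) dv
  For the y component: f_2(F) = 4*u; d F_2 = (-6*u) du + (2*v) dv
  For the z component: f_3(F) = 3*v*(-u + v + 1); d F_3 = (-v) du + (-u + 2*v + 1) dv
Combining and collecting du, dv coefficients:
  coeff of du: -27*u^2 + 3*u*v^2 - 3*u*v - 2*u - 3*v^3 + v^2 + 3*v
  coeff of dv: v*(3*u^2 - 9*u*v + 2*u + 6*v^2 + 9*v + 3)
F^* omega = (-27*u^2 + 3*u*v^2 - 3*u*v - 2*u - 3*v^3 + v^2 + 3*v) du + (v*(3*u^2 - 9*u*v + 2*u + 6*v^2 + 9*v + 3)) dv.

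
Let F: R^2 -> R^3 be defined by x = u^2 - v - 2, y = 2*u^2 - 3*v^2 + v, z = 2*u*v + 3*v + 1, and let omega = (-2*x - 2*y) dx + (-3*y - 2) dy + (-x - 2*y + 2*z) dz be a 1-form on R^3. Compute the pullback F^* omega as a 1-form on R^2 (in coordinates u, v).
F^* omega = (-36*u^3 - 10*u^2*v + 56*u*v^2 - 12*u*v + 12*v^3 + 10*v^2 + 8*v) du + (-10*u^3 + 44*u^2*v - 15*u^2 + 12*u*v^2 + 22*u*v + 8*u - 54*v^3 + 39*v^2 + 24*v + 6) dv

Using F^*(f dg) = (f ∘ F) d(g ∘ F), substitute each coordinate x_i by F_i(u, v) in f_i, and replace dx_i by d F_i = (∂F_i/∂u) du + (∂F_i/∂v) dv.
  For the x component: f_1(F) = -6*u^2 + 6*v^2 + 4; d F_1 = (2*u) du + (-1) dv
  For the y component: f_2(F) = -6*u^2 + 9*v^2 - 3*v - 2; d F_2 = (4*u) du + (1 - 6*v) dv
  For the z component: f_3(F) = -5*u^2 + 4*u*v + 6*v^2 + 5*v + 4; d F_3 = (2*v) du + (2*u + 3) dv
Combining and collecting du, dv coefficients:
  coeff of du: -36*u^3 - 10*u^2*v + 56*u*v^2 - 12*u*v + 12*v^3 + 10*v^2 + 8*v
  coeff of dv: -10*u^3 + 44*u^2*v - 15*u^2 + 12*u*v^2 + 22*u*v + 8*u - 54*v^3 + 39*v^2 + 24*v + 6
F^* omega = (-36*u^3 - 10*u^2*v + 56*u*v^2 - 12*u*v + 12*v^3 + 10*v^2 + 8*v) du + (-10*u^3 + 44*u^2*v - 15*u^2 + 12*u*v^2 + 22*u*v + 8*u - 54*v^3 + 39*v^2 + 24*v + 6) dv.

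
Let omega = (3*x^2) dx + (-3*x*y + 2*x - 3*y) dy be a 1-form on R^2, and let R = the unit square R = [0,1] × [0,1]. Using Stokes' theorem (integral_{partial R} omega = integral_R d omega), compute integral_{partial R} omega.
integral_(partial R) omega = 1/2

Stokes: integral_partial_R omega = integral_R d omega with d omega = (∂Q/∂x - ∂P/∂y) dx ∧ dy.
  ∂Q/∂x = 2 - 3*y
  ∂P/∂y = 0
  integrand = ∂Q/∂x - ∂P/∂y = 2 - 3*y.
Integrating over R: integral_0^1 integral_0^1 (2 - 3*y) dx dy = 1/2.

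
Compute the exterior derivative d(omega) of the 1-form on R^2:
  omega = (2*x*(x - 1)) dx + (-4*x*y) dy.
d(omega) = (-4*y) dx ∧ dy

For a 1-form omega = sum_i f_i dx_i, the exterior derivative is
  d(omega) = sum_{i < j} (∂f_j/∂x_i - ∂f_i/∂x_j) dx_i ∧ dx_j.
  coefficient of dx ∧ dy: ∂f_2/∂x - ∂f_1/∂y = ∂(-4*x*y)/∂x - ∂(2*x*(x - 1))/∂y = -4*y
Assembling: d(omega) = (-4*y) dx ∧ dy.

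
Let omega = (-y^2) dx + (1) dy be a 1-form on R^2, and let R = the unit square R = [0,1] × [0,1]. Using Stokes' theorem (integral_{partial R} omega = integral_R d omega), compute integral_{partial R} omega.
integral_(partial R) omega = 1

Stokes: integral_partial_R omega = integral_R d omega with d omega = (∂Q/∂x - ∂P/∂y) dx ∧ dy.
  ∂Q/∂x = 0
  ∂P/∂y = -2*y
  integrand = ∂Q/∂x - ∂P/∂y = 2*y.
Integrating over R: integral_0^1 integral_0^1 (2*y) dx dy = 1.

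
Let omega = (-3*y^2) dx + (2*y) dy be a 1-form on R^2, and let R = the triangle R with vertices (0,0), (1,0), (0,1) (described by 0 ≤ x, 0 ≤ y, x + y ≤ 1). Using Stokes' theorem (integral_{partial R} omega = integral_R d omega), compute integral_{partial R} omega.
integral_(partial R) omega = 1

Stokes: integral_partial_R omega = integral_R d omega with d omega = (∂Q/∂x - ∂P/∂y) dx ∧ dy.
  ∂Q/∂x = 0
  ∂P/∂y = -6*y
  integrand = ∂Q/∂x - ∂P/∂y = 6*y.
Integrating over R: integral_0^1 integral_0^{1-x} (6*y) dy dx = 1.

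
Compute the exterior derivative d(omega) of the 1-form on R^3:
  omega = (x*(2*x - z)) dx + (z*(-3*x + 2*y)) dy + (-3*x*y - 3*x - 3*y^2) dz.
d(omega) = (-3*z) dx ∧ dy + (x - 3*y - 3) dx ∧ dz + (-8*y) dy ∧ dz

For a 1-form omega = sum_i f_i dx_i, the exterior derivative is
  d(omega) = sum_{i < j} (∂f_j/∂x_i - ∂f_i/∂x_j) dx_i ∧ dx_j.
  coefficient of dx ∧ dy: ∂f_2/∂x - ∂f_1/∂y = ∂(z*(-3*x + 2*y))/∂x - ∂(x*(2*x - z))/∂y = -3*z
  coefficient of dx ∧ dz: ∂f_3/∂x - ∂f_1/∂z = ∂(-3*x*y - 3*x - 3*y^2)/∂x - ∂(x*(2*x - z))/∂z = x - 3*y - 3
  coefficient of dy ∧ dz: ∂f_3/∂y - ∂f_2/∂z = ∂(-3*x*y - 3*x - 3*y^2)/∂y - ∂(z*(-3*x + 2*y))/∂z = -8*y
Assembling: d(omega) = (-3*z) dx ∧ dy + (x - 3*y - 3) dx ∧ dz + (-8*y) dy ∧ dz.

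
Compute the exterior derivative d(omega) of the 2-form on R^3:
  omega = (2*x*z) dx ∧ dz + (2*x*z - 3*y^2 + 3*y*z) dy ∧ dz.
d(omega) = (2*z) dx ∧ dy ∧ dz

For a 2-form omega = sum_{i<j} g_{ij} dx_i ∧ dx_j, the exterior derivative is
  d(omega) = sum_{i<j} d(g_{ij}) ∧ dx_i ∧ dx_j = sum_{i<j, k} (∂g_{ij}/∂x_k) dx_k ∧ dx_i ∧ dx_j.
Expand each term, using dx_k ∧ dx_i ∧ dx_j = sgn(permutation) dx_{(a)} ∧ dx_{(b)} ∧ dx_{(c)} with (a < b < c) sorted:
  d(2*x*z - 3*y^2 + 3*y*z) includes (∂/∂x)(2*x*z - 3*y^2 + 3*y*z) dx = (2*z) dx, which multiplied by dy ∧ dz gives (2*z) dx ∧ dy ∧ dz
Collecting like 3-forms: d(omega) = (2*z) dx ∧ dy ∧ dz.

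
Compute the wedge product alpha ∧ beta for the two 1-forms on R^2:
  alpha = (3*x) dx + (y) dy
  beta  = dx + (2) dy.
alpha ∧ beta = (6*x - y) dx ∧ dy

Distribute the wedge, using dx_i ∧ dx_j = -dx_j ∧ dx_i and dx_i ∧ dx_i = 0. For each pair (i, j) with i < j, the coefficient of dx_i ∧ dx_j in alpha ∧ beta is (alpha_i * beta_j - alpha_j * beta_i). Collecting: alpha ∧ beta = (6*x - y) dx ∧ dy.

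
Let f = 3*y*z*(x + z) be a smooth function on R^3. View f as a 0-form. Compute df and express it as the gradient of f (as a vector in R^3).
df = (3*y*z) dx + (3*z*(x + z)) dy + (3*y*(x + 2*z)) dz; grad f = (3*y*z, 3*z*(x + z), 3*y*(x + 2*z))

For a 0-form f, d f = (∂f/∂x) dx + (∂f/∂y) dy + (∂f/∂z) dz. The components of the vector representation are exactly the entries of grad f in Cartesian coordinates:
  ∂f/∂x = 3*y*z
  ∂f/∂y = 3*z*(x + z)
  ∂f/∂z = 3*y*(x + 2*z).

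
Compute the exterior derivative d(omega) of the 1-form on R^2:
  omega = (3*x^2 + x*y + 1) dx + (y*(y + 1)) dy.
d(omega) = (-x) dx ∧ dy

For a 1-form omega = sum_i f_i dx_i, the exterior derivative is
  d(omega) = sum_{i < j} (∂f_j/∂x_i - ∂f_i/∂x_j) dx_i ∧ dx_j.
  coefficient of dx ∧ dy: ∂f_2/∂x - ∂f_1/∂y = ∂(y*(y + 1))/∂x - ∂(3*x^2 + x*y + 1)/∂y = -x
Assembling: d(omega) = (-x) dx ∧ dy.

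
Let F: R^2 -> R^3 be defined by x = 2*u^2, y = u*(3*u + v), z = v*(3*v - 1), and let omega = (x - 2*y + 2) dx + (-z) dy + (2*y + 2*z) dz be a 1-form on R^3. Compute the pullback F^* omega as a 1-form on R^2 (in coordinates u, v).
F^* omega = (-16*u^3 - 8*u^2*v - 18*u*v^2 + 6*u*v + 8*u - 3*v^3 + v^2) du + (36*u^2*v - 6*u^2 + 9*u*v^2 - u*v + 36*v^3 - 18*v^2 + 2*v) dv

Using F^*(f dg) = (f ∘ F) d(g ∘ F), substitute each coordinate x_i by F_i(u, v) in f_i, and replace dx_i by d F_i = (∂F_i/∂u) du + (∂F_i/∂v) dv.
  For the x component: f_1(F) = -4*u^2 - 2*u*v + 2; d F_1 = (4*u) du + (0) dv
  For the y component: f_2(F) = v*(1 - 3*v); d F_2 = (6*u + v) du + (u) dv
  For the z component: f_3(F) = 6*u^2 + 2*u*v + 6*v^2 - 2*v; d F_3 = (0) du + (6*v - 1) dv
Combining and collecting du, dv coefficients:
  coeff of du: -16*u^3 - 8*u^2*v - 18*u*v^2 + 6*u*v + 8*u - 3*v^3 + v^2
  coeff of dv: 36*u^2*v - 6*u^2 + 9*u*v^2 - u*v + 36*v^3 - 18*v^2 + 2*v
F^* omega = (-16*u^3 - 8*u^2*v - 18*u*v^2 + 6*u*v + 8*u - 3*v^3 + v^2) du + (36*u^2*v - 6*u^2 + 9*u*v^2 - u*v + 36*v^3 - 18*v^2 + 2*v) dv.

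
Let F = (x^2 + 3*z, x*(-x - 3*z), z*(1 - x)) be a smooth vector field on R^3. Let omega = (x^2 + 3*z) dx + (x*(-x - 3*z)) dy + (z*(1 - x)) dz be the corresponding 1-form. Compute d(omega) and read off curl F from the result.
d(omega) = (3*x) dy ∧ dz + (z + 3) dz ∧ dx + (-2*x - 3*z) dx ∧ dy; curl F = (3*x, z + 3, -2*x - 3*z)

d omega = sum_{i<j} (∂f_j/∂x_i - ∂f_i/∂x_j) dx_i ∧ dx_j. Under the identification (dy ∧ dz, dz ∧ dx, dx ∧ dy) ↔ (e_x, e_y, e_z), the coefficients are exactly the components of curl F. Compute:
  ∂R/∂y - ∂Q/∂z = (0) - (-3*x) = 3*x
  ∂P/∂z - ∂R/∂x = (3) - (-z) = z + 3
  ∂Q/∂x - ∂P/∂y = (-2*x - 3*z) - (0) = -2*x - 3*z.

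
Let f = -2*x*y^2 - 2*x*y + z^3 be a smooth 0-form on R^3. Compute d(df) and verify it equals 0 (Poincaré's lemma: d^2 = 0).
d(df) = 0

Step 1: df = sum_i (∂f/∂x_i) dx_i = (2*y*(-y - 1)) dx + (2*x*(-2*y - 1)) dy + (3*z^2) dz.
Step 2: Apply d again. Using the 1-form formula, the coefficient of dx ∧ dy in d(df) is ∂^2 f/∂x ∂y - ∂^2 f/∂y ∂x = (-4*y - 2) - (-4*y - 2) = 0 (equality of mixed partials for smooth f).
Similarly for dx ∧ dz and dy ∧ dz — all coefficients vanish. So d(df) = 0.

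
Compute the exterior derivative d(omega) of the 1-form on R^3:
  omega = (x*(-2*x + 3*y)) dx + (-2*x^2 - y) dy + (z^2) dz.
d(omega) = (-7*x) dx ∧ dy

For a 1-form omega = sum_i f_i dx_i, the exterior derivative is
  d(omega) = sum_{i < j} (∂f_j/∂x_i - ∂f_i/∂x_j) dx_i ∧ dx_j.
  coefficient of dx ∧ dy: ∂f_2/∂x - ∂f_1/∂y = ∂(-2*x^2 - y)/∂x - ∂(x*(-2*x + 3*y))/∂y = -7*x
Assembling: d(omega) = (-7*x) dx ∧ dy.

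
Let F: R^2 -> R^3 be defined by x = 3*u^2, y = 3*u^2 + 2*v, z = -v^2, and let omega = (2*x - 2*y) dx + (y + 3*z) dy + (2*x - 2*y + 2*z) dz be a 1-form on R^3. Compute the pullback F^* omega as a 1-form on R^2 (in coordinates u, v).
F^* omega = (6*u*(3*u^2 - 3*v^2 - 2*v)) du + (6*u^2 + 4*v^3 + 2*v^2 + 4*v) dv

Using F^*(f dg) = (f ∘ F) d(g ∘ F), substitute each coordinate x_i by F_i(u, v) in f_i, and replace dx_i by d F_i = (∂F_i/∂u) du + (∂F_i/∂v) dv.
  For the x component: f_1(F) = -4*v; d F_1 = (6*u) du + (0) dv
  For the y component: f_2(F) = 3*u^2 - 3*v^2 + 2*v; d F_2 = (6*u) du + (2) dv
  For the z component: f_3(F) = 2*v*(-v - 2); d F_3 = (0) du + (-2*v) dv
Combining and collecting du, dv coefficients:
  coeff of du: 6*u*(3*u^2 - 3*v^2 - 2*v)
  coeff of dv: 6*u^2 + 4*v^3 + 2*v^2 + 4*v
F^* omega = (6*u*(3*u^2 - 3*v^2 - 2*v)) du + (6*u^2 + 4*v^3 + 2*v^2 + 4*v) dv.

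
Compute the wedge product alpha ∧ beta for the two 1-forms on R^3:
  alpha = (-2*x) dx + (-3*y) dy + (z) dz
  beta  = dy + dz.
alpha ∧ beta = (-2*x) dx ∧ dy + (-2*x) dx ∧ dz + (-3*y - z) dy ∧ dz

Distribute the wedge, using dx_i ∧ dx_j = -dx_j ∧ dx_i and dx_i ∧ dx_i = 0. For each pair (i, j) with i < j, the coefficient of dx_i ∧ dx_j in alpha ∧ beta is (alpha_i * beta_j - alpha_j * beta_i). Collecting: alpha ∧ beta = (-2*x) dx ∧ dy + (-2*x) dx ∧ dz + (-3*y - z) dy ∧ dz.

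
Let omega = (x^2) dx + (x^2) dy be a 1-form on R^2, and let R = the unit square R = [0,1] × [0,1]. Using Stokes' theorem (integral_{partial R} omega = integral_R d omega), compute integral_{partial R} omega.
integral_(partial R) omega = 1

Stokes: integral_partial_R omega = integral_R d omega with d omega = (∂Q/∂x - ∂P/∂y) dx ∧ dy.
  ∂Q/∂x = 2*x
  ∂P/∂y = 0
  integrand = ∂Q/∂x - ∂P/∂y = 2*x.
Integrating over R: integral_0^1 integral_0^1 (2*x) dx dy = 1.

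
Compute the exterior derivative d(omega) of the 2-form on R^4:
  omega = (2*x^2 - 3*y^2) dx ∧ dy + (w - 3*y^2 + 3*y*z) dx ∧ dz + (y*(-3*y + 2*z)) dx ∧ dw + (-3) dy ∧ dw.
d(omega) = (6*y - 3*z) dx ∧ dy ∧ dz + (1 - 2*y) dx ∧ dz ∧ dw + (6*y - 2*z) dx ∧ dy ∧ dw

For a 2-form omega = sum_{i<j} g_{ij} dx_i ∧ dx_j, the exterior derivative is
  d(omega) = sum_{i<j} d(g_{ij}) ∧ dx_i ∧ dx_j = sum_{i<j, k} (∂g_{ij}/∂x_k) dx_k ∧ dx_i ∧ dx_j.
Expand each term, using dx_k ∧ dx_i ∧ dx_j = sgn(permutation) dx_{(a)} ∧ dx_{(b)} ∧ dx_{(c)} with (a < b < c) sorted:
  d(w - 3*y^2 + 3*y*z) includes (∂/∂y)(w - 3*y^2 + 3*y*z) dy = (-6*y + 3*z) dy, which multiplied by dx ∧ dz gives (6*y - 3*z) dx ∧ dy ∧ dz
  d(w - 3*y^2 + 3*y*z) includes (∂/∂w)(w - 3*y^2 + 3*y*z) dw = (1) dw, which multiplied by dx ∧ dz gives (1) dx ∧ dz ∧ dw
  d(y*(-3*y + 2*z)) includes (∂/∂y)(y*(-3*y + 2*z)) dy = (-6*y + 2*z) dy, which multiplied by dx ∧ dw gives (6*y - 2*z) dx ∧ dy ∧ dw
  d(y*(-3*y + 2*z)) includes (∂/∂z)(y*(-3*y + 2*z)) dz = (2*y) dz, which multiplied by dx ∧ dw gives (-2*y) dx ∧ dz ∧ dw
Collecting like 3-forms: d(omega) = (6*y - 3*z) dx ∧ dy ∧ dz + (1 - 2*y) dx ∧ dz ∧ dw + (6*y - 2*z) dx ∧ dy ∧ dw.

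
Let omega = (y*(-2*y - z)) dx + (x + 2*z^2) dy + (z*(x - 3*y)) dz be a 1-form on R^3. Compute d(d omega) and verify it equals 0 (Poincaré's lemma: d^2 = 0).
d(d omega) = 0

Step 1: d omega = sum_{i<j} (∂f_j/∂x_i - ∂f_i/∂x_j) dx_i ∧ dx_j:
  coeff of dx ∧ dy: 4*y + z + 1
  coeff of dx ∧ dz: y + z
  coeff of dy ∧ dz: -7*z
Step 2: Apply d again to each 2-form coefficient. The only possible 3-form in R^3 is dx ∧ dy ∧ dz, with coefficient
  ∂(coeff of dy∧dz)/∂x - ∂(coeff of dx∧dz)/∂y + ∂(coeff of dx∧dy)/∂z
  = ∂/∂x (-7*z) - ∂/∂y (y + z) + ∂/∂z (4*y + z + 1).
Each of these terms simplifies to sums of mixed partials that cancel in pairs. The result is 0 (by equality of mixed partials for smooth functions — Schwarz / Clairaut).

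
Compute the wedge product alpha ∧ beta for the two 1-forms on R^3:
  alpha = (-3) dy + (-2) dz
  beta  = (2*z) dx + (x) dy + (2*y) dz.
alpha ∧ beta = (6*z) dx ∧ dy + (2*x - 6*y) dy ∧ dz + (4*z) dx ∧ dz

Distribute the wedge, using dx_i ∧ dx_j = -dx_j ∧ dx_i and dx_i ∧ dx_i = 0. For each pair (i, j) with i < j, the coefficient of dx_i ∧ dx_j in alpha ∧ beta is (alpha_i * beta_j - alpha_j * beta_i). Collecting: alpha ∧ beta = (6*z) dx ∧ dy + (2*x - 6*y) dy ∧ dz + (4*z) dx ∧ dz.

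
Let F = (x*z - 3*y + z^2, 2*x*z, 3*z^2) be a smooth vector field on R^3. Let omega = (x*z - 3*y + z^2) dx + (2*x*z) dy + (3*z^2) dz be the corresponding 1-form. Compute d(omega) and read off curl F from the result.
d(omega) = (-2*x) dy ∧ dz + (x + 2*z) dz ∧ dx + (2*z + 3) dx ∧ dy; curl F = (-2*x, x + 2*z, 2*z + 3)

d omega = sum_{i<j} (∂f_j/∂x_i - ∂f_i/∂x_j) dx_i ∧ dx_j. Under the identification (dy ∧ dz, dz ∧ dx, dx ∧ dy) ↔ (e_x, e_y, e_z), the coefficients are exactly the components of curl F. Compute:
  ∂R/∂y - ∂Q/∂z = (0) - (2*x) = -2*x
  ∂P/∂z - ∂R/∂x = (x + 2*z) - (0) = x + 2*z
  ∂Q/∂x - ∂P/∂y = (2*z) - (-3) = 2*z + 3.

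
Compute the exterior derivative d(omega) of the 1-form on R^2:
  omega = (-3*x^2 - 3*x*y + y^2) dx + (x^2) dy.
d(omega) = (5*x - 2*y) dx ∧ dy

For a 1-form omega = sum_i f_i dx_i, the exterior derivative is
  d(omega) = sum_{i < j} (∂f_j/∂x_i - ∂f_i/∂x_j) dx_i ∧ dx_j.
  coefficient of dx ∧ dy: ∂f_2/∂x - ∂f_1/∂y = ∂(x^2)/∂x - ∂(-3*x^2 - 3*x*y + y^2)/∂y = 5*x - 2*y
Assembling: d(omega) = (5*x - 2*y) dx ∧ dy.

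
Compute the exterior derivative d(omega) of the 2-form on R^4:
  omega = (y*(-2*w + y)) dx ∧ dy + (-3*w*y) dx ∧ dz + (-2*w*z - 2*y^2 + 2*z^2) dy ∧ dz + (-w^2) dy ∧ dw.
d(omega) = (-2*y) dx ∧ dy ∧ dw + (3*w) dx ∧ dy ∧ dz + (-3*y) dx ∧ dz ∧ dw + (-2*z) dy ∧ dz ∧ dw

For a 2-form omega = sum_{i<j} g_{ij} dx_i ∧ dx_j, the exterior derivative is
  d(omega) = sum_{i<j} d(g_{ij}) ∧ dx_i ∧ dx_j = sum_{i<j, k} (∂g_{ij}/∂x_k) dx_k ∧ dx_i ∧ dx_j.
Expand each term, using dx_k ∧ dx_i ∧ dx_j = sgn(permutation) dx_{(a)} ∧ dx_{(b)} ∧ dx_{(c)} with (a < b < c) sorted:
  d(y*(-2*w + y)) includes (∂/∂w)(y*(-2*w + y)) dw = (-2*y) dw, which multiplied by dx ∧ dy gives (-2*y) dx ∧ dy ∧ dw
  d(-3*w*y) includes (∂/∂y)(-3*w*y) dy = (-3*w) dy, which multiplied by dx ∧ dz gives (3*w) dx ∧ dy ∧ dz
  d(-3*w*y) includes (∂/∂w)(-3*w*y) dw = (-3*y) dw, which multiplied by dx ∧ dz gives (-3*y) dx ∧ dz ∧ dw
  d(-2*w*z - 2*y^2 + 2*z^2) includes (∂/∂w)(-2*w*z - 2*y^2 + 2*z^2) dw = (-2*z) dw, which multiplied by dy ∧ dz gives (-2*z) dy ∧ dz ∧ dw
Collecting like 3-forms: d(omega) = (-2*y) dx ∧ dy ∧ dw + (3*w) dx ∧ dy ∧ dz + (-3*y) dx ∧ dz ∧ dw + (-2*z) dy ∧ dz ∧ dw.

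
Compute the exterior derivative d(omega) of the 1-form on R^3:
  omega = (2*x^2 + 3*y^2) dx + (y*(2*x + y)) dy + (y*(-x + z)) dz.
d(omega) = (-4*y) dx ∧ dy + (-y) dx ∧ dz + (-x + z) dy ∧ dz

For a 1-form omega = sum_i f_i dx_i, the exterior derivative is
  d(omega) = sum_{i < j} (∂f_j/∂x_i - ∂f_i/∂x_j) dx_i ∧ dx_j.
  coefficient of dx ∧ dy: ∂f_2/∂x - ∂f_1/∂y = ∂(y*(2*x + y))/∂x - ∂(2*x^2 + 3*y^2)/∂y = -4*y
  coefficient of dx ∧ dz: ∂f_3/∂x - ∂f_1/∂z = ∂(y*(-x + z))/∂x - ∂(2*x^2 + 3*y^2)/∂z = -y
  coefficient of dy ∧ dz: ∂f_3/∂y - ∂f_2/∂z = ∂(y*(-x + z))/∂y - ∂(y*(2*x + y))/∂z = -x + z
Assembling: d(omega) = (-4*y) dx ∧ dy + (-y) dx ∧ dz + (-x + z) dy ∧ dz.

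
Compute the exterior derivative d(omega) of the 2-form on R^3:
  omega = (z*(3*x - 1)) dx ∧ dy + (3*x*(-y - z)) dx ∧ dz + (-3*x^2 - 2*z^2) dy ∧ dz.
d(omega) = (-1) dx ∧ dy ∧ dz

For a 2-form omega = sum_{i<j} g_{ij} dx_i ∧ dx_j, the exterior derivative is
  d(omega) = sum_{i<j} d(g_{ij}) ∧ dx_i ∧ dx_j = sum_{i<j, k} (∂g_{ij}/∂x_k) dx_k ∧ dx_i ∧ dx_j.
Expand each term, using dx_k ∧ dx_i ∧ dx_j = sgn(permutation) dx_{(a)} ∧ dx_{(b)} ∧ dx_{(c)} with (a < b < c) sorted:
  d(z*(3*x - 1)) includes (∂/∂z)(z*(3*x - 1)) dz = (3*x - 1) dz, which multiplied by dx ∧ dy gives (3*x - 1) dx ∧ dy ∧ dz
  d(3*x*(-y - z)) includes (∂/∂y)(3*x*(-y - z)) dy = (-3*x) dy, which multiplied by dx ∧ dz gives (3*x) dx ∧ dy ∧ dz
  d(-3*x^2 - 2*z^2) includes (∂/∂x)(-3*x^2 - 2*z^2) dx = (-6*x) dx, which multiplied by dy ∧ dz gives (-6*x) dx ∧ dy ∧ dz
Collecting like 3-forms: d(omega) = (-1) dx ∧ dy ∧ dz.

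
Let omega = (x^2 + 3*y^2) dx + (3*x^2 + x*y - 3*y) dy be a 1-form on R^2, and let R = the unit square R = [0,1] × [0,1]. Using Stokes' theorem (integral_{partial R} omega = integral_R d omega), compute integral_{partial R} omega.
integral_(partial R) omega = 1/2

Stokes: integral_partial_R omega = integral_R d omega with d omega = (∂Q/∂x - ∂P/∂y) dx ∧ dy.
  ∂Q/∂x = 6*x + y
  ∂P/∂y = 6*y
  integrand = ∂Q/∂x - ∂P/∂y = 6*x - 5*y.
Integrating over R: integral_0^1 integral_0^1 (6*x - 5*y) dx dy = 1/2.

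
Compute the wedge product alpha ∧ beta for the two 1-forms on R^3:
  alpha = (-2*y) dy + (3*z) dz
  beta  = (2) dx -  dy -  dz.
alpha ∧ beta = (4*y) dx ∧ dy + (2*y + 3*z) dy ∧ dz + (-6*z) dx ∧ dz

Distribute the wedge, using dx_i ∧ dx_j = -dx_j ∧ dx_i and dx_i ∧ dx_i = 0. For each pair (i, j) with i < j, the coefficient of dx_i ∧ dx_j in alpha ∧ beta is (alpha_i * beta_j - alpha_j * beta_i). Collecting: alpha ∧ beta = (4*y) dx ∧ dy + (2*y + 3*z) dy ∧ dz + (-6*z) dx ∧ dz.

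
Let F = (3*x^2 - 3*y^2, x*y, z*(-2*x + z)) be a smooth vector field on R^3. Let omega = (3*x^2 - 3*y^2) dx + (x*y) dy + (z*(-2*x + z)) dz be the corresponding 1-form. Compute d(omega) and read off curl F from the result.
d(omega) = (0) dy ∧ dz + (2*z) dz ∧ dx + (7*y) dx ∧ dy; curl F = (0, 2*z, 7*y)

d omega = sum_{i<j} (∂f_j/∂x_i - ∂f_i/∂x_j) dx_i ∧ dx_j. Under the identification (dy ∧ dz, dz ∧ dx, dx ∧ dy) ↔ (e_x, e_y, e_z), the coefficients are exactly the components of curl F. Compute:
  ∂R/∂y - ∂Q/∂z = (0) - (0) = 0
  ∂P/∂z - ∂R/∂x = (0) - (-2*z) = 2*z
  ∂Q/∂x - ∂P/∂y = (y) - (-6*y) = 7*y.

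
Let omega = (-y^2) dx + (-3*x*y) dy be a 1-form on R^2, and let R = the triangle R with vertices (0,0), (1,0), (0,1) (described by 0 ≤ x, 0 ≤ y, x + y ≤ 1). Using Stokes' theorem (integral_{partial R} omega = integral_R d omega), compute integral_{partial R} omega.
integral_(partial R) omega = -1/6

Stokes: integral_partial_R omega = integral_R d omega with d omega = (∂Q/∂x - ∂P/∂y) dx ∧ dy.
  ∂Q/∂x = -3*y
  ∂P/∂y = -2*y
  integrand = ∂Q/∂x - ∂P/∂y = -y.
Integrating over R: integral_0^1 integral_0^{1-x} (-y) dy dx = -1/6.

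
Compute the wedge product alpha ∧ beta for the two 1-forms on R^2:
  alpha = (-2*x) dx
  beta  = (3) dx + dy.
alpha ∧ beta = (-2*x) dx ∧ dy

Distribute the wedge, using dx_i ∧ dx_j = -dx_j ∧ dx_i and dx_i ∧ dx_i = 0. For each pair (i, j) with i < j, the coefficient of dx_i ∧ dx_j in alpha ∧ beta is (alpha_i * beta_j - alpha_j * beta_i). Collecting: alpha ∧ beta = (-2*x) dx ∧ dy.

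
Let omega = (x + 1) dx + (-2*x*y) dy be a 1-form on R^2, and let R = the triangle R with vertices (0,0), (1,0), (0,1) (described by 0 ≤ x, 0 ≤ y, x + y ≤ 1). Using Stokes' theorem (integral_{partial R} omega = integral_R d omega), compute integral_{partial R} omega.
integral_(partial R) omega = -1/3

Stokes: integral_partial_R omega = integral_R d omega with d omega = (∂Q/∂x - ∂P/∂y) dx ∧ dy.
  ∂Q/∂x = -2*y
  ∂P/∂y = 0
  integrand = ∂Q/∂x - ∂P/∂y = -2*y.
Integrating over R: integral_0^1 integral_0^{1-x} (-2*y) dy dx = -1/3.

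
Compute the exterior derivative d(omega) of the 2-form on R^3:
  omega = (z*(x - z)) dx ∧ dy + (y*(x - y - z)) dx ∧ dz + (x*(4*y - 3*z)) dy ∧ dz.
d(omega) = (6*y - 4*z) dx ∧ dy ∧ dz

For a 2-form omega = sum_{i<j} g_{ij} dx_i ∧ dx_j, the exterior derivative is
  d(omega) = sum_{i<j} d(g_{ij}) ∧ dx_i ∧ dx_j = sum_{i<j, k} (∂g_{ij}/∂x_k) dx_k ∧ dx_i ∧ dx_j.
Expand each term, using dx_k ∧ dx_i ∧ dx_j = sgn(permutation) dx_{(a)} ∧ dx_{(b)} ∧ dx_{(c)} with (a < b < c) sorted:
  d(z*(x - z)) includes (∂/∂z)(z*(x - z)) dz = (x - 2*z) dz, which multiplied by dx ∧ dy gives (x - 2*z) dx ∧ dy ∧ dz
  d(y*(x - y - z)) includes (∂/∂y)(y*(x - y - z)) dy = (x - 2*y - z) dy, which multiplied by dx ∧ dz gives (-x + 2*y + z) dx ∧ dy ∧ dz
  d(x*(4*y - 3*z)) includes (∂/∂x)(x*(4*y - 3*z)) dx = (4*y - 3*z) dx, which multiplied by dy ∧ dz gives (4*y - 3*z) dx ∧ dy ∧ dz
Collecting like 3-forms: d(omega) = (6*y - 4*z) dx ∧ dy ∧ dz.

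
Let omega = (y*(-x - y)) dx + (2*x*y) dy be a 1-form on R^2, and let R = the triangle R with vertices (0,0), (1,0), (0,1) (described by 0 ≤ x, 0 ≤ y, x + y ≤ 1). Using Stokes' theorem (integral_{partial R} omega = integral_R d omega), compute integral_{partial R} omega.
integral_(partial R) omega = 5/6

Stokes: integral_partial_R omega = integral_R d omega with d omega = (∂Q/∂x - ∂P/∂y) dx ∧ dy.
  ∂Q/∂x = 2*y
  ∂P/∂y = -x - 2*y
  integrand = ∂Q/∂x - ∂P/∂y = x + 4*y.
Integrating over R: integral_0^1 integral_0^{1-x} (x + 4*y) dy dx = 5/6.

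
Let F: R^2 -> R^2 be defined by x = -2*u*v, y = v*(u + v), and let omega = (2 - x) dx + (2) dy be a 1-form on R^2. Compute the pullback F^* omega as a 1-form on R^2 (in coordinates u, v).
F^* omega = (2*v*(-2*u*v - 1)) du + (-4*u^2*v - 2*u + 4*v) dv

Using F^*(f dg) = (f ∘ F) d(g ∘ F), substitute each coordinate x_i by F_i(u, v) in f_i, and replace dx_i by d F_i = (∂F_i/∂u) du + (∂F_i/∂v) dv.
  For the x component: f_1(F) = 2*u*v + 2; d F_1 = (-2*v) du + (-2*u) dv
  For the y component: f_2(F) = 2; d F_2 = (v) du + (u + 2*v) dv
Combining and collecting du, dv coefficients:
  coeff of du: 2*v*(-2*u*v - 1)
  coeff of dv: -4*u^2*v - 2*u + 4*v
F^* omega = (2*v*(-2*u*v - 1)) du + (-4*u^2*v - 2*u + 4*v) dv.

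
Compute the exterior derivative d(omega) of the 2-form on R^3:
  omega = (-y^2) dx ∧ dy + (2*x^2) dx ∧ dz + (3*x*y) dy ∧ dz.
d(omega) = (3*y) dx ∧ dy ∧ dz

For a 2-form omega = sum_{i<j} g_{ij} dx_i ∧ dx_j, the exterior derivative is
  d(omega) = sum_{i<j} d(g_{ij}) ∧ dx_i ∧ dx_j = sum_{i<j, k} (∂g_{ij}/∂x_k) dx_k ∧ dx_i ∧ dx_j.
Expand each term, using dx_k ∧ dx_i ∧ dx_j = sgn(permutation) dx_{(a)} ∧ dx_{(b)} ∧ dx_{(c)} with (a < b < c) sorted:
  d(3*x*y) includes (∂/∂x)(3*x*y) dx = (3*y) dx, which multiplied by dy ∧ dz gives (3*y) dx ∧ dy ∧ dz
Collecting like 3-forms: d(omega) = (3*y) dx ∧ dy ∧ dz.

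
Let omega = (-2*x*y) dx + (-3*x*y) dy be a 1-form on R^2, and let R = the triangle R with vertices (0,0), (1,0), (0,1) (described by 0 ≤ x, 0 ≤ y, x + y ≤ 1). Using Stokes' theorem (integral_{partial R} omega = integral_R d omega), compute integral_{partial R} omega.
integral_(partial R) omega = -1/6

Stokes: integral_partial_R omega = integral_R d omega with d omega = (∂Q/∂x - ∂P/∂y) dx ∧ dy.
  ∂Q/∂x = -3*y
  ∂P/∂y = -2*x
  integrand = ∂Q/∂x - ∂P/∂y = 2*x - 3*y.
Integrating over R: integral_0^1 integral_0^{1-x} (2*x - 3*y) dy dx = -1/6.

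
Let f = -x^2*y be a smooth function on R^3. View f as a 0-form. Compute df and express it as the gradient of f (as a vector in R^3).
df = (-2*x*y) dx + (-x^2) dy + (0) dz; grad f = (-2*x*y, -x^2, 0)

For a 0-form f, d f = (∂f/∂x) dx + (∂f/∂y) dy + (∂f/∂z) dz. The components of the vector representation are exactly the entries of grad f in Cartesian coordinates:
  ∂f/∂x = -2*x*y
  ∂f/∂y = -x^2
  ∂f/∂z = 0.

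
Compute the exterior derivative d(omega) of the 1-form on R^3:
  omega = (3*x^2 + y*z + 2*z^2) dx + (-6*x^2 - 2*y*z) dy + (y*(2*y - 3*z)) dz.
d(omega) = (-12*x - z) dx ∧ dy + (-y - 4*z) dx ∧ dz + (6*y - 3*z) dy ∧ dz

For a 1-form omega = sum_i f_i dx_i, the exterior derivative is
  d(omega) = sum_{i < j} (∂f_j/∂x_i - ∂f_i/∂x_j) dx_i ∧ dx_j.
  coefficient of dx ∧ dy: ∂f_2/∂x - ∂f_1/∂y = ∂(-6*x^2 - 2*y*z)/∂x - ∂(3*x^2 + y*z + 2*z^2)/∂y = -12*x - z
  coefficient of dx ∧ dz: ∂f_3/∂x - ∂f_1/∂z = ∂(y*(2*y - 3*z))/∂x - ∂(3*x^2 + y*z + 2*z^2)/∂z = -y - 4*z
  coefficient of dy ∧ dz: ∂f_3/∂y - ∂f_2/∂z = ∂(y*(2*y - 3*z))/∂y - ∂(-6*x^2 - 2*y*z)/∂z = 6*y - 3*z
Assembling: d(omega) = (-12*x - z) dx ∧ dy + (-y - 4*z) dx ∧ dz + (6*y - 3*z) dy ∧ dz.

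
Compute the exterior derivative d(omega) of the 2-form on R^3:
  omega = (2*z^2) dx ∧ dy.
d(omega) = (4*z) dx ∧ dy ∧ dz

For a 2-form omega = sum_{i<j} g_{ij} dx_i ∧ dx_j, the exterior derivative is
  d(omega) = sum_{i<j} d(g_{ij}) ∧ dx_i ∧ dx_j = sum_{i<j, k} (∂g_{ij}/∂x_k) dx_k ∧ dx_i ∧ dx_j.
Expand each term, using dx_k ∧ dx_i ∧ dx_j = sgn(permutation) dx_{(a)} ∧ dx_{(b)} ∧ dx_{(c)} with (a < b < c) sorted:
  d(2*z^2) includes (∂/∂z)(2*z^2) dz = (4*z) dz, which multiplied by dx ∧ dy gives (4*z) dx ∧ dy ∧ dz
Collecting like 3-forms: d(omega) = (4*z) dx ∧ dy ∧ dz.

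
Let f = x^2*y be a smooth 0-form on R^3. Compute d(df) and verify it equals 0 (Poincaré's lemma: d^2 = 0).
d(df) = 0

Step 1: df = sum_i (∂f/∂x_i) dx_i = (2*x*y) dx + (x^2) dy + (0) dz.
Step 2: Apply d again. Using the 1-form formula, the coefficient of dx ∧ dy in d(df) is ∂^2 f/∂x ∂y - ∂^2 f/∂y ∂x = (2*x) - (2*x) = 0 (equality of mixed partials for smooth f).
Similarly for dx ∧ dz and dy ∧ dz — all coefficients vanish. So d(df) = 0.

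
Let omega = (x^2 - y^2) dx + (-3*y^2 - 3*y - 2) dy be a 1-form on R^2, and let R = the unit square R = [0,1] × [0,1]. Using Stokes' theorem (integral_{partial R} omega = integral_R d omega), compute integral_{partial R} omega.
integral_(partial R) omega = 1

Stokes: integral_partial_R omega = integral_R d omega with d omega = (∂Q/∂x - ∂P/∂y) dx ∧ dy.
  ∂Q/∂x = 0
  ∂P/∂y = -2*y
  integrand = ∂Q/∂x - ∂P/∂y = 2*y.
Integrating over R: integral_0^1 integral_0^1 (2*y) dx dy = 1.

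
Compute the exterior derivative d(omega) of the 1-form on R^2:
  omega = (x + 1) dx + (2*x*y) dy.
d(omega) = (2*y) dx ∧ dy

For a 1-form omega = sum_i f_i dx_i, the exterior derivative is
  d(omega) = sum_{i < j} (∂f_j/∂x_i - ∂f_i/∂x_j) dx_i ∧ dx_j.
  coefficient of dx ∧ dy: ∂f_2/∂x - ∂f_1/∂y = ∂(2*x*y)/∂x - ∂(x + 1)/∂y = 2*y
Assembling: d(omega) = (2*y) dx ∧ dy.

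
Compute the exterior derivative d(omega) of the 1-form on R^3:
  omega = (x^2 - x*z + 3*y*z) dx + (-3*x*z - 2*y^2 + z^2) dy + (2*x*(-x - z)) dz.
d(omega) = (-6*z) dx ∧ dy + (-3*x - 3*y - 2*z) dx ∧ dz + (3*x - 2*z) dy ∧ dz

For a 1-form omega = sum_i f_i dx_i, the exterior derivative is
  d(omega) = sum_{i < j} (∂f_j/∂x_i - ∂f_i/∂x_j) dx_i ∧ dx_j.
  coefficient of dx ∧ dy: ∂f_2/∂x - ∂f_1/∂y = ∂(-3*x*z - 2*y^2 + z^2)/∂x - ∂(x^2 - x*z + 3*y*z)/∂y = -6*z
  coefficient of dx ∧ dz: ∂f_3/∂x - ∂f_1/∂z = ∂(2*x*(-x - z))/∂x - ∂(x^2 - x*z + 3*y*z)/∂z = -3*x - 3*y - 2*z
  coefficient of dy ∧ dz: ∂f_3/∂y - ∂f_2/∂z = ∂(2*x*(-x - z))/∂y - ∂(-3*x*z - 2*y^2 + z^2)/∂z = 3*x - 2*z
Assembling: d(omega) = (-6*z) dx ∧ dy + (-3*x - 3*y - 2*z) dx ∧ dz + (3*x - 2*z) dy ∧ dz.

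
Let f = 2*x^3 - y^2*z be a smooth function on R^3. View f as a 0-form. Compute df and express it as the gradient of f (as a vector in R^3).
df = (6*x^2) dx + (-2*y*z) dy + (-y^2) dz; grad f = (6*x^2, -2*y*z, -y^2)

For a 0-form f, d f = (∂f/∂x) dx + (∂f/∂y) dy + (∂f/∂z) dz. The components of the vector representation are exactly the entries of grad f in Cartesian coordinates:
  ∂f/∂x = 6*x^2
  ∂f/∂y = -2*y*z
  ∂f/∂z = -y^2.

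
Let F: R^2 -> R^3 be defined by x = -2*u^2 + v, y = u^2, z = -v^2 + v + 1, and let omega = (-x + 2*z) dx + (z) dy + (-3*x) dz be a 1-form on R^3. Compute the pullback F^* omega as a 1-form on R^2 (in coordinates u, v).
F^* omega = (2*u*(-4*u^2 + 3*v^2 - v - 3)) du + (-12*u^2*v + 8*u^2 + 4*v^2 - 2*v + 2) dv

Using F^*(f dg) = (f ∘ F) d(g ∘ F), substitute each coordinate x_i by F_i(u, v) in f_i, and replace dx_i by d F_i = (∂F_i/∂u) du + (∂F_i/∂v) dv.
  For the x component: f_1(F) = 2*u^2 - 2*v^2 + v + 2; d F_1 = (-4*u) du + (1) dv
  For the y component: f_2(F) = -v^2 + v + 1; d F_2 = (2*u) du + (0) dv
  For the z component: f_3(F) = 6*u^2 - 3*v; d F_3 = (0) du + (1 - 2*v) dv
Combining and collecting du, dv coefficients:
  coeff of du: 2*u*(-4*u^2 + 3*v^2 - v - 3)
  coeff of dv: -12*u^2*v + 8*u^2 + 4*v^2 - 2*v + 2
F^* omega = (2*u*(-4*u^2 + 3*v^2 - v - 3)) du + (-12*u^2*v + 8*u^2 + 4*v^2 - 2*v + 2) dv.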